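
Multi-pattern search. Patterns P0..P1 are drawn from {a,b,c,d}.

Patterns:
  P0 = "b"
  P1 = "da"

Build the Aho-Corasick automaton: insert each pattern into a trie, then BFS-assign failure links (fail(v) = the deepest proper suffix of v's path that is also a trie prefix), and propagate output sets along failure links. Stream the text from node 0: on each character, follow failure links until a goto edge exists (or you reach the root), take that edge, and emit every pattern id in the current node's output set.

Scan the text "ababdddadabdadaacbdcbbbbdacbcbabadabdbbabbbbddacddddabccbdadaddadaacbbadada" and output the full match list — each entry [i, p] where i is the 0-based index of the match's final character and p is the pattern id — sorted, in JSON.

Build:
Trie nodes:
  0='ε' goto b→1 d→2
  1='b' goto ·  ←P0
  2='d' goto a→3
  3='da' goto ·  ←P1

Failure links (BFS by depth):
  fail(1) 'b': from fail(0)=0 chase 'b': 0 ⇒ 0;  out={0}∪out(0)={0}
  fail(2) 'd': from fail(0)=0 chase 'd': 0 ⇒ 0;  out=∅∪out(0)=∅
  fail(3) 'da': from fail(2)=0 chase 'a': 0 ⇒ 0;  out={1}∪out(0)={1}

Run:
pos 0 'a': at 0
pos 1 'b': at 1  → match P0@[1:1]
pos 2 'a': at 0 ·f
pos 3 'b': at 1  → match P0@[3:3]
pos 4 'd': at 2 ·f
pos 5 'd': at 2 ·f
pos 6 'd': at 2 ·f
pos 7 'a': at 3  → match P1@[6:7]
pos 8 'd': at 2 ·f
pos 9 'a': at 3  → match P1@[8:9]
pos 10 'b': at 1 ·f  → match P0@[10:10]
pos 11 'd': at 2 ·f
pos 12 'a': at 3  → match P1@[11:12]
pos 13 'd': at 2 ·f
pos 14 'a': at 3  → match P1@[13:14]
pos 15 'a': at 0 ·f
pos 16 'c': at 0
pos 17 'b': at 1  → match P0@[17:17]
pos 18 'd': at 2 ·f
pos 19 'c': at 0 ·f
pos 20 'b': at 1  → match P0@[20:20]
pos 21 'b': at 1 ·f  → match P0@[21:21]
pos 22 'b': at 1 ·f  → match P0@[22:22]
pos 23 'b': at 1 ·f  → match P0@[23:23]
pos 24 'd': at 2 ·f
pos 25 'a': at 3  → match P1@[24:25]
pos 26 'c': at 0 ·f
pos 27 'b': at 1  → match P0@[27:27]
pos 28 'c': at 0 ·f
pos 29 'b': at 1  → match P0@[29:29]
pos 30 'a': at 0 ·f
pos 31 'b': at 1  → match P0@[31:31]
pos 32 'a': at 0 ·f
pos 33 'd': at 2
pos 34 'a': at 3  → match P1@[33:34]
pos 35 'b': at 1 ·f  → match P0@[35:35]
pos 36 'd': at 2 ·f
pos 37 'b': at 1 ·f  → match P0@[37:37]
pos 38 'b': at 1 ·f  → match P0@[38:38]
pos 39 'a': at 0 ·f
pos 40 'b': at 1  → match P0@[40:40]
pos 41 'b': at 1 ·f  → match P0@[41:41]
pos 42 'b': at 1 ·f  → match P0@[42:42]
pos 43 'b': at 1 ·f  → match P0@[43:43]
pos 44 'd': at 2 ·f
pos 45 'd': at 2 ·f
pos 46 'a': at 3  → match P1@[45:46]
pos 47 'c': at 0 ·f
pos 48 'd': at 2
pos 49 'd': at 2 ·f
pos 50 'd': at 2 ·f
pos 51 'd': at 2 ·f
pos 52 'a': at 3  → match P1@[51:52]
pos 53 'b': at 1 ·f  → match P0@[53:53]
pos 54 'c': at 0 ·f
pos 55 'c': at 0
pos 56 'b': at 1  → match P0@[56:56]
pos 57 'd': at 2 ·f
pos 58 'a': at 3  → match P1@[57:58]
pos 59 'd': at 2 ·f
pos 60 'a': at 3  → match P1@[59:60]
pos 61 'd': at 2 ·f
pos 62 'd': at 2 ·f
pos 63 'a': at 3  → match P1@[62:63]
pos 64 'd': at 2 ·f
pos 65 'a': at 3  → match P1@[64:65]
pos 66 'a': at 0 ·f
pos 67 'c': at 0
pos 68 'b': at 1  → match P0@[68:68]
pos 69 'b': at 1 ·f  → match P0@[69:69]
pos 70 'a': at 0 ·f
pos 71 'd': at 2
pos 72 'a': at 3  → match P1@[71:72]
pos 73 'd': at 2 ·f
pos 74 'a': at 3  → match P1@[73:74]

Result: [[1,0],[3,0],[7,1],[9,1],[10,0],[12,1],[14,1],[17,0],[20,0],[21,0],[22,0],[23,0],[25,1],[27,0],[29,0],[31,0],[34,1],[35,0],[37,0],[38,0],[40,0],[41,0],[42,0],[43,0],[46,1],[52,1],[53,0],[56,0],[58,1],[60,1],[63,1],[65,1],[68,0],[69,0],[72,1],[74,1]]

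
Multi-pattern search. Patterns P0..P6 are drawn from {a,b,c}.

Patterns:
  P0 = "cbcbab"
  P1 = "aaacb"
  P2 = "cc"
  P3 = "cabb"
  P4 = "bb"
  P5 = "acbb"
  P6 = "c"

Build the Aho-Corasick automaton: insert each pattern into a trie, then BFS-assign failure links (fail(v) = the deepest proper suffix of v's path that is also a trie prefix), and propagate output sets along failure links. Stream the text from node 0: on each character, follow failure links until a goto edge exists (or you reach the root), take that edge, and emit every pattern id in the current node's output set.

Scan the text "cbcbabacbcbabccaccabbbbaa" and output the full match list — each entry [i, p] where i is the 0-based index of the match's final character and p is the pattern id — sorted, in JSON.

Construct AC machine:
Trie nodes:
  n0 'ε': a→7 b→16 c→1
  n1 'c': a→13 b→2 c→12  ←P6
  n2 'cb': c→3
  n3 'cbc': b→4
  n4 'cbcb': a→5
  n5 'cbcba': b→6
  n6 'cbcbab': ·  ←P0
  n7 'a': a→8 c→18
  n8 'aa': a→9
  n9 'aaa': c→10
  n10 'aaac': b→11
  n11 'aaacb': ·  ←P1
  n12 'cc': ·  ←P2
  n13 'ca': b→14
  n14 'cab': b→15
  n15 'cabb': ·  ←P3
  n16 'b': b→17
  n17 'bb': ·  ←P4
  n18 'ac': b→19
  n19 'acb': b→20
  n20 'acbb': ·  ←P5

BFS fail/out derivation:
  n1('c'): parent n0 fail=0; on 'c' 0 → fail=0;  out {6}∪∅={6}
  n7('a'): parent n0 fail=0; on 'a' 0 → fail=0;  out ∅∪∅=∅
  n16('b'): parent n0 fail=0; on 'b' 0 → fail=0;  out ∅∪∅=∅
  n2('cb'): parent n1 fail=0; on 'b' 0 → fail=16;  out ∅∪∅=∅
  n8('aa'): parent n7 fail=0; on 'a' 0 → fail=7;  out ∅∪∅=∅
  n12('cc'): parent n1 fail=0; on 'c' 0 → fail=1;  out {2}∪{6}={2,6}
  n13('ca'): parent n1 fail=0; on 'a' 0 → fail=7;  out ∅∪∅=∅
  n17('bb'): parent n16 fail=0; on 'b' 0 → fail=16;  out {4}∪∅={4}
  n18('ac'): parent n7 fail=0; on 'c' 0 → fail=1;  out ∅∪{6}={6}
  n3('cbc'): parent n2 fail=16; on 'c' 16→0 → fail=1;  out ∅∪{6}={6}
  n9('aaa'): parent n8 fail=7; on 'a' 7 → fail=8;  out ∅∪∅=∅
  n14('cab'): parent n13 fail=7; on 'b' 7→0 → fail=16;  out ∅∪∅=∅
  n19('acb'): parent n18 fail=1; on 'b' 1 → fail=2;  out ∅∪∅=∅
  n4('cbcb'): parent n3 fail=1; on 'b' 1 → fail=2;  out ∅∪∅=∅
  n10('aaac'): parent n9 fail=8; on 'c' 8→7 → fail=18;  out ∅∪{6}={6}
  n15('cabb'): parent n14 fail=16; on 'b' 16 → fail=17;  out {3}∪{4}={3,4}
  n20('acbb'): parent n19 fail=2; on 'b' 2→16 → fail=17;  out {5}∪{4}={4,5}
  n5('cbcba'): parent n4 fail=2; on 'a' 2→16→0 → fail=7;  out ∅∪∅=∅
  n11('aaacb'): parent n10 fail=18; on 'b' 18 → fail=19;  out {1}∪∅={1}
  n6('cbcbab'): parent n5 fail=7; on 'b' 7→0 → fail=16;  out {0}∪∅={0}

Text stream:
pos 0 'c': at 1  emit P6@[0:0]
pos 1 'b': at 2
pos 2 'c': at 3  emit P6@[2:2]
pos 3 'b': at 4
pos 4 'a': at 5
pos 5 'b': at 6  emit P0@[0:5]
pos 6 'a': at 7 ·f
pos 7 'c': at 18  emit P6@[7:7]
pos 8 'b': at 19
pos 9 'c': at 3 ·f  emit P6@[9:9]
pos 10 'b': at 4
pos 11 'a': at 5
pos 12 'b': at 6  emit P0@[7:12]
pos 13 'c': at 1 ·f  emit P6@[13:13]
pos 14 'c': at 12  emit P2@[13:14],P6@[14:14]
pos 15 'a': at 13 ·f
pos 16 'c': at 18 ·f  emit P6@[16:16]
pos 17 'c': at 12 ·f  emit P2@[16:17],P6@[17:17]
pos 18 'a': at 13 ·f
pos 19 'b': at 14
pos 20 'b': at 15  emit P3@[17:20],P4@[19:20]
pos 21 'b': at 17 ·f  emit P4@[20:21]
pos 22 'b': at 17 ·f  emit P4@[21:22]
pos 23 'a': at 7 ·f
pos 24 'a': at 8

All matches (sorted): [[0,6],[2,6],[5,0],[7,6],[9,6],[12,0],[13,6],[14,2],[14,6],[16,6],[17,2],[17,6],[20,3],[20,4],[21,4],[22,4]]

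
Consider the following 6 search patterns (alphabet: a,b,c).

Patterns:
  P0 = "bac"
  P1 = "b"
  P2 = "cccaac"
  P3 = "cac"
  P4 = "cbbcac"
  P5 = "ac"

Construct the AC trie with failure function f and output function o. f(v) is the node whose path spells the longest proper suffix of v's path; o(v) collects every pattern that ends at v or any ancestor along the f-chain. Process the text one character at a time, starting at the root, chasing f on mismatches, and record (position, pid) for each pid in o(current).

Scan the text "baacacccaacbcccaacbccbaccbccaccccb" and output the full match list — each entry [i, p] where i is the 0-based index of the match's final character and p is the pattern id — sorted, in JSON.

Build:
Trie nodes:
  n0 'ε': a→17 b→1 c→4
  n1 'b': a→2  ←P1
  n2 'ba': c→3
  n3 'bac': ·  ←P0
  n4 'c': a→10 b→12 c→5
  n5 'cc': c→6
  n6 'ccc': a→7
  n7 'ccca': a→8
  n8 'cccaa': c→9
  n9 'cccaac': ·  ←P2
  n10 'ca': c→11
  n11 'cac': ·  ←P3
  n12 'cb': b→13
  n13 'cbb': c→14
  n14 'cbbc': a→15
  n15 'cbbca': c→16
  n16 'cbbcac': ·  ←P4
  n17 'a': c→18
  n18 'ac': ·  ←P5

Failure links (BFS by depth):
  n1('b'): parent n0 fail=0; on 'b' 0 → fail=0;  out {1}∪∅={1}
  n4('c'): parent n0 fail=0; on 'c' 0 → fail=0;  out ∅∪∅=∅
  n17('a'): parent n0 fail=0; on 'a' 0 → fail=0;  out ∅∪∅=∅
  n2('ba'): parent n1 fail=0; on 'a' 0 → fail=17;  out ∅∪∅=∅
  n5('cc'): parent n4 fail=0; on 'c' 0 → fail=4;  out ∅∪∅=∅
  n10('ca'): parent n4 fail=0; on 'a' 0 → fail=17;  out ∅∪∅=∅
  n12('cb'): parent n4 fail=0; on 'b' 0 → fail=1;  out ∅∪{1}={1}
  n18('ac'): parent n17 fail=0; on 'c' 0 → fail=4;  out {5}∪∅={5}
  n3('bac'): parent n2 fail=17; on 'c' 17 → fail=18;  out {0}∪{5}={0,5}
  n6('ccc'): parent n5 fail=4; on 'c' 4 → fail=5;  out ∅∪∅=∅
  n11('cac'): parent n10 fail=17; on 'c' 17 → fail=18;  out {3}∪{5}={3,5}
  n13('cbb'): parent n12 fail=1; on 'b' 1→0 → fail=1;  out ∅∪{1}={1}
  n7('ccca'): parent n6 fail=5; on 'a' 5→4 → fail=10;  out ∅∪∅=∅
  n14('cbbc'): parent n13 fail=1; on 'c' 1→0 → fail=4;  out ∅∪∅=∅
  n8('cccaa'): parent n7 fail=10; on 'a' 10→17→0 → fail=17;  out ∅∪∅=∅
  n15('cbbca'): parent n14 fail=4; on 'a' 4 → fail=10;  out ∅∪∅=∅
  n9('cccaac'): parent n8 fail=17; on 'c' 17 → fail=18;  out {2}∪{5}={2,5}
  n16('cbbcac'): parent n15 fail=10; on 'c' 10 → fail=11;  out {4}∪{3,5}={3,4,5}

Run:
[0] read 'b'  n0⇒n1  emit P1@[0:0]
[1] read 'a'  n1⇒n2
[2] read 'a'  n2⇒n17 (via fail)
[3] read 'c'  n17⇒n18  emit P5@[2:3]
[4] read 'a'  n18⇒n10 (via fail)
[5] read 'c'  n10⇒n11  emit P3@[3:5],P5@[4:5]
[6] read 'c'  n11⇒n5 (via fail)
[7] read 'c'  n5⇒n6
[8] read 'a'  n6⇒n7
[9] read 'a'  n7⇒n8
[10] read 'c'  n8⇒n9  emit P2@[5:10],P5@[9:10]
[11] read 'b'  n9⇒n12 (via fail)  emit P1@[11:11]
[12] read 'c'  n12⇒n4 (via fail)
[13] read 'c'  n4⇒n5
[14] read 'c'  n5⇒n6
[15] read 'a'  n6⇒n7
[16] read 'a'  n7⇒n8
[17] read 'c'  n8⇒n9  emit P2@[12:17],P5@[16:17]
[18] read 'b'  n9⇒n12 (via fail)  emit P1@[18:18]
[19] read 'c'  n12⇒n4 (via fail)
[20] read 'c'  n4⇒n5
[21] read 'b'  n5⇒n12 (via fail)  emit P1@[21:21]
[22] read 'a'  n12⇒n2 (via fail)
[23] read 'c'  n2⇒n3  emit P0@[21:23],P5@[22:23]
[24] read 'c'  n3⇒n5 (via fail)
[25] read 'b'  n5⇒n12 (via fail)  emit P1@[25:25]
[26] read 'c'  n12⇒n4 (via fail)
[27] read 'c'  n4⇒n5
[28] read 'a'  n5⇒n10 (via fail)
[29] read 'c'  n10⇒n11  emit P3@[27:29],P5@[28:29]
[30] read 'c'  n11⇒n5 (via fail)
[31] read 'c'  n5⇒n6
[32] read 'c'  n6⇒n6 (via fail)
[33] read 'b'  n6⇒n12 (via fail)  emit P1@[33:33]

Result: [[0,1],[3,5],[5,3],[5,5],[10,2],[10,5],[11,1],[17,2],[17,5],[18,1],[21,1],[23,0],[23,5],[25,1],[29,3],[29,5],[33,1]]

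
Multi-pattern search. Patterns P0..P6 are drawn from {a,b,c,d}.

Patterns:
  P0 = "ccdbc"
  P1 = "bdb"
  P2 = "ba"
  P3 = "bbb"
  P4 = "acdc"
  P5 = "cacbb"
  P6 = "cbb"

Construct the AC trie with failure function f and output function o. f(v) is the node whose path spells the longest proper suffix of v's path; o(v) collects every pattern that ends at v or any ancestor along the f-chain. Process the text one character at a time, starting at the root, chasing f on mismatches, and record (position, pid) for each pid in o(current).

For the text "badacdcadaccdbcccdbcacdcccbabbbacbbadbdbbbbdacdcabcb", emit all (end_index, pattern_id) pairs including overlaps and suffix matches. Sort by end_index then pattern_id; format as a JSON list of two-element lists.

Build:
Trie (insert patterns):
  n0 'ε': a→12 b→6 c→1
  n1 'c': a→16 b→20 c→2
  n2 'cc': d→3
  n3 'ccd': b→4
  n4 'ccdb': c→5
  n5 'ccdbc': ·  [P0 ends]
  n6 'b': a→9 b→10 d→7
  n7 'bd': b→8
  n8 'bdb': ·  [P1 ends]
  n9 'ba': ·  [P2 ends]
  n10 'bb': b→11
  n11 'bbb': ·  [P3 ends]
  n12 'a': c→13
  n13 'ac': d→14
  n14 'acd': c→15
  n15 'acdc': ·  [P4 ends]
  n16 'ca': c→17
  n17 'cac': b→18
  n18 'cacb': b→19
  n19 'cacbb': ·  [P5 ends]
  n20 'cb': b→21
  n21 'cbb': ·  [P6 ends]

BFS fail/out derivation:
  n1('c'): parent n0 fail=0; on 'c' 0 → fail=0;  out ∅∪∅=∅
  n6('b'): parent n0 fail=0; on 'b' 0 → fail=0;  out ∅∪∅=∅
  n12('a'): parent n0 fail=0; on 'a' 0 → fail=0;  out ∅∪∅=∅
  n2('cc'): parent n1 fail=0; on 'c' 0 → fail=1;  out ∅∪∅=∅
  n7('bd'): parent n6 fail=0; on 'd' 0 → fail=0;  out ∅∪∅=∅
  n9('ba'): parent n6 fail=0; on 'a' 0 → fail=12;  out {2}∪∅={2}
  n10('bb'): parent n6 fail=0; on 'b' 0 → fail=6;  out ∅∪∅=∅
  n13('ac'): parent n12 fail=0; on 'c' 0 → fail=1;  out ∅∪∅=∅
  n16('ca'): parent n1 fail=0; on 'a' 0 → fail=12;  out ∅∪∅=∅
  n20('cb'): parent n1 fail=0; on 'b' 0 → fail=6;  out ∅∪∅=∅
  n3('ccd'): parent n2 fail=1; on 'd' 1→0 → fail=0;  out ∅∪∅=∅
  n8('bdb'): parent n7 fail=0; on 'b' 0 → fail=6;  out {1}∪∅={1}
  n11('bbb'): parent n10 fail=6; on 'b' 6 → fail=10;  out {3}∪∅={3}
  n14('acd'): parent n13 fail=1; on 'd' 1→0 → fail=0;  out ∅∪∅=∅
  n17('cac'): parent n16 fail=12; on 'c' 12 → fail=13;  out ∅∪∅=∅
  n21('cbb'): parent n20 fail=6; on 'b' 6 → fail=10;  out {6}∪∅={6}
  n4('ccdb'): parent n3 fail=0; on 'b' 0 → fail=6;  out ∅∪∅=∅
  n15('acdc'): parent n14 fail=0; on 'c' 0 → fail=1;  out {4}∪∅={4}
  n18('cacb'): parent n17 fail=13; on 'b' 13→1 → fail=20;  out ∅∪∅=∅
  n5('ccdbc'): parent n4 fail=6; on 'c' 6→0 → fail=1;  out {0}∪∅={0}
  n19('cacbb'): parent n18 fail=20; on 'b' 20 → fail=21;  out {5}∪{6}={5,6}

Scan:
[0] read 'b'  n0⇒n6
[1] read 'a'  n6⇒n9  emit P2@[0:1]
[2] read 'd'  n9⇒n0 (fail-walked)
[3] read 'a'  n0⇒n12
[4] read 'c'  n12⇒n13
[5] read 'd'  n13⇒n14
[6] read 'c'  n14⇒n15  emit P4@[3:6]
[7] read 'a'  n15⇒n16 (fail-walked)
[8] read 'd'  n16⇒n0 (fail-walked)
[9] read 'a'  n0⇒n12
[10] read 'c'  n12⇒n13
[11] read 'c'  n13⇒n2 (fail-walked)
[12] read 'd'  n2⇒n3
[13] read 'b'  n3⇒n4
[14] read 'c'  n4⇒n5  emit P0@[10:14]
[15] read 'c'  n5⇒n2 (fail-walked)
[16] read 'c'  n2⇒n2 (fail-walked)
[17] read 'd'  n2⇒n3
[18] read 'b'  n3⇒n4
[19] read 'c'  n4⇒n5  emit P0@[15:19]
[20] read 'a'  n5⇒n16 (fail-walked)
[21] read 'c'  n16⇒n17
[22] read 'd'  n17⇒n14 (fail-walked)
[23] read 'c'  n14⇒n15  emit P4@[20:23]
[24] read 'c'  n15⇒n2 (fail-walked)
[25] read 'c'  n2⇒n2 (fail-walked)
[26] read 'b'  n2⇒n20 (fail-walked)
[27] read 'a'  n20⇒n9 (fail-walked)  emit P2@[26:27]
[28] read 'b'  n9⇒n6 (fail-walked)
[29] read 'b'  n6⇒n10
[30] read 'b'  n10⇒n11  emit P3@[28:30]
[31] read 'a'  n11⇒n9 (fail-walked)  emit P2@[30:31]
[32] read 'c'  n9⇒n13 (fail-walked)
[33] read 'b'  n13⇒n20 (fail-walked)
[34] read 'b'  n20⇒n21  emit P6@[32:34]
[35] read 'a'  n21⇒n9 (fail-walked)  emit P2@[34:35]
[36] read 'd'  n9⇒n0 (fail-walked)
[37] read 'b'  n0⇒n6
[38] read 'd'  n6⇒n7
[39] read 'b'  n7⇒n8  emit P1@[37:39]
[40] read 'b'  n8⇒n10 (fail-walked)
[41] read 'b'  n10⇒n11  emit P3@[39:41]
[42] read 'b'  n11⇒n11 (fail-walked)  emit P3@[40:42]
[43] read 'd'  n11⇒n7 (fail-walked)
[44] read 'a'  n7⇒n12 (fail-walked)
[45] read 'c'  n12⇒n13
[46] read 'd'  n13⇒n14
[47] read 'c'  n14⇒n15  emit P4@[44:47]
[48] read 'a'  n15⇒n16 (fail-walked)
[49] read 'b'  n16⇒n6 (fail-walked)
[50] read 'c'  n6⇒n1 (fail-walked)
[51] read 'b'  n1⇒n20

Result: [[1,2],[6,4],[14,0],[19,0],[23,4],[27,2],[30,3],[31,2],[34,6],[35,2],[39,1],[41,3],[42,3],[47,4]]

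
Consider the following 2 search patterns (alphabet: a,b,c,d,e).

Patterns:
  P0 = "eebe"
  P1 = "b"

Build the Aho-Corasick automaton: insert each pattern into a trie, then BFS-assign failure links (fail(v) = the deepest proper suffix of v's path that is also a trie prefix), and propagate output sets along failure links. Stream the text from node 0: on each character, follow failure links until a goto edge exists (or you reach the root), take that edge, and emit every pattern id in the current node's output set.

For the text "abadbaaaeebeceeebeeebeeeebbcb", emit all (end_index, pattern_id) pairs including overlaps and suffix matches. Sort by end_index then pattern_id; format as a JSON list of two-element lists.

Build:
Trie (insert patterns):
  0='ε' goto b→5 e→1
  1='e' goto e→2
  2='ee' goto b→3
  3='eeb' goto e→4
  4='eebe' goto ·  ←P0
  5='b' goto ·  ←P1

BFS fail/out derivation:
  fail(1) 'e': from fail(0)=0 chase 'e': 0 ⇒ 0;  out=∅∪out(0)=∅
  fail(5) 'b': from fail(0)=0 chase 'b': 0 ⇒ 0;  out={1}∪out(0)={1}
  fail(2) 'ee': from fail(1)=0 chase 'e': 0 ⇒ 1;  out=∅∪out(1)=∅
  fail(3) 'eeb': from fail(2)=1 chase 'b': 1→0 ⇒ 5;  out=∅∪out(5)={1}
  fail(4) 'eebe': from fail(3)=5 chase 'e': 5→0 ⇒ 1;  out={0}∪out(1)={0}

Run:
i=0 'a': node 0→0
i=1 'b': node 0→5  → match P1@[1:1]
i=2 'a': node 5→0 (via fail)
i=3 'd': node 0→0
i=4 'b': node 0→5  → match P1@[4:4]
i=5 'a': node 5→0 (via fail)
i=6 'a': node 0→0
i=7 'a': node 0→0
i=8 'e': node 0→1
i=9 'e': node 1→2
i=10 'b': node 2→3  → match P1@[10:10]
i=11 'e': node 3→4  → match P0@[8:11]
i=12 'c': node 4→0 (via fail)
i=13 'e': node 0→1
i=14 'e': node 1→2
i=15 'e': node 2→2 (via fail)
i=16 'b': node 2→3  → match P1@[16:16]
i=17 'e': node 3→4  → match P0@[14:17]
i=18 'e': node 4→2 (via fail)
i=19 'e': node 2→2 (via fail)
i=20 'b': node 2→3  → match P1@[20:20]
i=21 'e': node 3→4  → match P0@[18:21]
i=22 'e': node 4→2 (via fail)
i=23 'e': node 2→2 (via fail)
i=24 'e': node 2→2 (via fail)
i=25 'b': node 2→3  → match P1@[25:25]
i=26 'b': node 3→5 (via fail)  → match P1@[26:26]
i=27 'c': node 5→0 (via fail)
i=28 'b': node 0→5  → match P1@[28:28]

Matches: [[1,1],[4,1],[10,1],[11,0],[16,1],[17,0],[20,1],[21,0],[25,1],[26,1],[28,1]]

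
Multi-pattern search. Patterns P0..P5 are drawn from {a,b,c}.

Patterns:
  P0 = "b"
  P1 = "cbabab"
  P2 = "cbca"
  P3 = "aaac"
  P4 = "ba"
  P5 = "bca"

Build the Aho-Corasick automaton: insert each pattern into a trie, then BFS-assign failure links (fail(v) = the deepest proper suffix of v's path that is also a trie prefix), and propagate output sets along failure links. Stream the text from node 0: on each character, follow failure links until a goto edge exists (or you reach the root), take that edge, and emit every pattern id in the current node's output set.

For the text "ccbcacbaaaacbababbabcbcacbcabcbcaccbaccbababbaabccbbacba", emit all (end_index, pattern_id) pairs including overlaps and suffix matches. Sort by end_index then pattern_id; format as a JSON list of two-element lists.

Build:
Trie (insert patterns):
  n0 'ε': a→10 b→1 c→2
  n1 'b': a→14 c→15  [P0 ends]
  n2 'c': b→3
  n3 'cb': a→4 c→8
  n4 'cba': b→5
  n5 'cbab': a→6
  n6 'cbaba': b→7
  n7 'cbabab': ·  [P1 ends]
  n8 'cbc': a→9
  n9 'cbca': ·  [P2 ends]
  n10 'a': a→11
  n11 'aa': a→12
  n12 'aaa': c→13
  n13 'aaac': ·  [P3 ends]
  n14 'ba': ·  [P4 ends]
  n15 'bc': a→16
  n16 'bca': ·  [P5 ends]

Failure links (BFS by depth):
  n1('b'): parent n0 fail=0; on 'b' 0 → fail=0;  out {0}∪∅={0}
  n2('c'): parent n0 fail=0; on 'c' 0 → fail=0;  out ∅∪∅=∅
  n10('a'): parent n0 fail=0; on 'a' 0 → fail=0;  out ∅∪∅=∅
  n3('cb'): parent n2 fail=0; on 'b' 0 → fail=1;  out ∅∪{0}={0}
  n11('aa'): parent n10 fail=0; on 'a' 0 → fail=10;  out ∅∪∅=∅
  n14('ba'): parent n1 fail=0; on 'a' 0 → fail=10;  out {4}∪∅={4}
  n15('bc'): parent n1 fail=0; on 'c' 0 → fail=2;  out ∅∪∅=∅
  n4('cba'): parent n3 fail=1; on 'a' 1 → fail=14;  out ∅∪{4}={4}
  n8('cbc'): parent n3 fail=1; on 'c' 1 → fail=15;  out ∅∪∅=∅
  n12('aaa'): parent n11 fail=10; on 'a' 10 → fail=11;  out ∅∪∅=∅
  n16('bca'): parent n15 fail=2; on 'a' 2→0 → fail=10;  out {5}∪∅={5}
  n5('cbab'): parent n4 fail=14; on 'b' 14→10→0 → fail=1;  out ∅∪{0}={0}
  n9('cbca'): parent n8 fail=15; on 'a' 15 → fail=16;  out {2}∪{5}={2,5}
  n13('aaac'): parent n12 fail=11; on 'c' 11→10→0 → fail=2;  out {3}∪∅={3}
  n6('cbaba'): parent n5 fail=1; on 'a' 1 → fail=14;  out ∅∪{4}={4}
  n7('cbabab'): parent n6 fail=14; on 'b' 14→10→0 → fail=1;  out {1}∪{0}={0,1}

Scan:
[0] read 'c'  n0⇒n2
[1] read 'c'  n2⇒n2 ·f
[2] read 'b'  n2⇒n3  → match P0@[2:2]
[3] read 'c'  n3⇒n8
[4] read 'a'  n8⇒n9  → match P2@[1:4],P5@[2:4]
[5] read 'c'  n9⇒n2 ·f
[6] read 'b'  n2⇒n3  → match P0@[6:6]
[7] read 'a'  n3⇒n4  → match P4@[6:7]
[8] read 'a'  n4⇒n11 ·f
[9] read 'a'  n11⇒n12
[10] read 'a'  n12⇒n12 ·f
[11] read 'c'  n12⇒n13  → match P3@[8:11]
[12] read 'b'  n13⇒n3 ·f  → match P0@[12:12]
[13] read 'a'  n3⇒n4  → match P4@[12:13]
[14] read 'b'  n4⇒n5  → match P0@[14:14]
[15] read 'a'  n5⇒n6  → match P4@[14:15]
[16] read 'b'  n6⇒n7  → match P0@[16:16],P1@[11:16]
[17] read 'b'  n7⇒n1 ·f  → match P0@[17:17]
[18] read 'a'  n1⇒n14  → match P4@[17:18]
[19] read 'b'  n14⇒n1 ·f  → match P0@[19:19]
[20] read 'c'  n1⇒n15
[21] read 'b'  n15⇒n3 ·f  → match P0@[21:21]
[22] read 'c'  n3⇒n8
[23] read 'a'  n8⇒n9  → match P2@[20:23],P5@[21:23]
[24] read 'c'  n9⇒n2 ·f
[25] read 'b'  n2⇒n3  → match P0@[25:25]
[26] read 'c'  n3⇒n8
[27] read 'a'  n8⇒n9  → match P2@[24:27],P5@[25:27]
[28] read 'b'  n9⇒n1 ·f  → match P0@[28:28]
[29] read 'c'  n1⇒n15
[30] read 'b'  n15⇒n3 ·f  → match P0@[30:30]
[31] read 'c'  n3⇒n8
[32] read 'a'  n8⇒n9  → match P2@[29:32],P5@[30:32]
[33] read 'c'  n9⇒n2 ·f
[34] read 'c'  n2⇒n2 ·f
[35] read 'b'  n2⇒n3  → match P0@[35:35]
[36] read 'a'  n3⇒n4  → match P4@[35:36]
[37] read 'c'  n4⇒n2 ·f
[38] read 'c'  n2⇒n2 ·f
[39] read 'b'  n2⇒n3  → match P0@[39:39]
[40] read 'a'  n3⇒n4  → match P4@[39:40]
[41] read 'b'  n4⇒n5  → match P0@[41:41]
[42] read 'a'  n5⇒n6  → match P4@[41:42]
[43] read 'b'  n6⇒n7  → match P0@[43:43],P1@[38:43]
[44] read 'b'  n7⇒n1 ·f  → match P0@[44:44]
[45] read 'a'  n1⇒n14  → match P4@[44:45]
[46] read 'a'  n14⇒n11 ·f
[47] read 'b'  n11⇒n1 ·f  → match P0@[47:47]
[48] read 'c'  n1⇒n15
[49] read 'c'  n15⇒n2 ·f
[50] read 'b'  n2⇒n3  → match P0@[50:50]
[51] read 'b'  n3⇒n1 ·f  → match P0@[51:51]
[52] read 'a'  n1⇒n14  → match P4@[51:52]
[53] read 'c'  n14⇒n2 ·f
[54] read 'b'  n2⇒n3  → match P0@[54:54]
[55] read 'a'  n3⇒n4  → match P4@[54:55]

Matches: [[2,0],[4,2],[4,5],[6,0],[7,4],[11,3],[12,0],[13,4],[14,0],[15,4],[16,0],[16,1],[17,0],[18,4],[19,0],[21,0],[23,2],[23,5],[25,0],[27,2],[27,5],[28,0],[30,0],[32,2],[32,5],[35,0],[36,4],[39,0],[40,4],[41,0],[42,4],[43,0],[43,1],[44,0],[45,4],[47,0],[50,0],[51,0],[52,4],[54,0],[55,4]]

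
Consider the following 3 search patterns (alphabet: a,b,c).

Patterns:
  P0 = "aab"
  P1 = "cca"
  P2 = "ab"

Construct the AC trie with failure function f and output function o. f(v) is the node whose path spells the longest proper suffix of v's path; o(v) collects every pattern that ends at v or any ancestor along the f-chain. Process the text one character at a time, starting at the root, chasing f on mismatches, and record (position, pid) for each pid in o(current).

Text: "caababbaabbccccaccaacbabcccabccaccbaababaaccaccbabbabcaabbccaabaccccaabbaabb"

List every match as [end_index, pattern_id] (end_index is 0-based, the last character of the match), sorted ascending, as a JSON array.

Build:
Trie nodes:
  0='ε' goto a→1 c→4
  1='a' goto a→2 b→7
  2='aa' goto b→3
  3='aab' goto ·  ←P0
  4='c' goto c→5
  5='cc' goto a→6
  6='cca' goto ·  ←P1
  7='ab' goto ·  ←P2

BFS fail/out derivation:
  n1('a'): parent n0 fail=0; on 'a' 0 → fail=0;  out ∅∪∅=∅
  n4('c'): parent n0 fail=0; on 'c' 0 → fail=0;  out ∅∪∅=∅
  n2('aa'): parent n1 fail=0; on 'a' 0 → fail=1;  out ∅∪∅=∅
  n5('cc'): parent n4 fail=0; on 'c' 0 → fail=4;  out ∅∪∅=∅
  n7('ab'): parent n1 fail=0; on 'b' 0 → fail=0;  out {2}∪∅={2}
  n3('aab'): parent n2 fail=1; on 'b' 1 → fail=7;  out {0}∪{2}={0,2}
  n6('cca'): parent n5 fail=4; on 'a' 4→0 → fail=1;  out {1}∪∅={1}

Text stream:
i=0 'c': node 0→4
i=1 'a': node 4→1 (via fail)
i=2 'a': node 1→2
i=3 'b': node 2→3  emit P0@[1:3],P2@[2:3]
i=4 'a': node 3→1 (via fail)
i=5 'b': node 1→7  emit P2@[4:5]
i=6 'b': node 7→0 (via fail)
i=7 'a': node 0→1
i=8 'a': node 1→2
i=9 'b': node 2→3  emit P0@[7:9],P2@[8:9]
i=10 'b': node 3→0 (via fail)
i=11 'c': node 0→4
i=12 'c': node 4→5
i=13 'c': node 5→5 (via fail)
i=14 'c': node 5→5 (via fail)
i=15 'a': node 5→6  emit P1@[13:15]
i=16 'c': node 6→4 (via fail)
i=17 'c': node 4→5
i=18 'a': node 5→6  emit P1@[16:18]
i=19 'a': node 6→2 (via fail)
i=20 'c': node 2→4 (via fail)
i=21 'b': node 4→0 (via fail)
i=22 'a': node 0→1
i=23 'b': node 1→7  emit P2@[22:23]
i=24 'c': node 7→4 (via fail)
i=25 'c': node 4→5
i=26 'c': node 5→5 (via fail)
i=27 'a': node 5→6  emit P1@[25:27]
i=28 'b': node 6→7 (via fail)  emit P2@[27:28]
i=29 'c': node 7→4 (via fail)
i=30 'c': node 4→5
i=31 'a': node 5→6  emit P1@[29:31]
i=32 'c': node 6→4 (via fail)
i=33 'c': node 4→5
i=34 'b': node 5→0 (via fail)
i=35 'a': node 0→1
i=36 'a': node 1→2
i=37 'b': node 2→3  emit P0@[35:37],P2@[36:37]
i=38 'a': node 3→1 (via fail)
i=39 'b': node 1→7  emit P2@[38:39]
i=40 'a': node 7→1 (via fail)
i=41 'a': node 1→2
i=42 'c': node 2→4 (via fail)
i=43 'c': node 4→5
i=44 'a': node 5→6  emit P1@[42:44]
i=45 'c': node 6→4 (via fail)
i=46 'c': node 4→5
i=47 'b': node 5→0 (via fail)
i=48 'a': node 0→1
i=49 'b': node 1→7  emit P2@[48:49]
i=50 'b': node 7→0 (via fail)
i=51 'a': node 0→1
i=52 'b': node 1→7  emit P2@[51:52]
i=53 'c': node 7→4 (via fail)
i=54 'a': node 4→1 (via fail)
i=55 'a': node 1→2
i=56 'b': node 2→3  emit P0@[54:56],P2@[55:56]
i=57 'b': node 3→0 (via fail)
i=58 'c': node 0→4
i=59 'c': node 4→5
i=60 'a': node 5→6  emit P1@[58:60]
i=61 'a': node 6→2 (via fail)
i=62 'b': node 2→3  emit P0@[60:62],P2@[61:62]
i=63 'a': node 3→1 (via fail)
i=64 'c': node 1→4 (via fail)
i=65 'c': node 4→5
i=66 'c': node 5→5 (via fail)
i=67 'c': node 5→5 (via fail)
i=68 'a': node 5→6  emit P1@[66:68]
i=69 'a': node 6→2 (via fail)
i=70 'b': node 2→3  emit P0@[68:70],P2@[69:70]
i=71 'b': node 3→0 (via fail)
i=72 'a': node 0→1
i=73 'a': node 1→2
i=74 'b': node 2→3  emit P0@[72:74],P2@[73:74]
i=75 'b': node 3→0 (via fail)

All matches (sorted): [[3,0],[3,2],[5,2],[9,0],[9,2],[15,1],[18,1],[23,2],[27,1],[28,2],[31,1],[37,0],[37,2],[39,2],[44,1],[49,2],[52,2],[56,0],[56,2],[60,1],[62,0],[62,2],[68,1],[70,0],[70,2],[74,0],[74,2]]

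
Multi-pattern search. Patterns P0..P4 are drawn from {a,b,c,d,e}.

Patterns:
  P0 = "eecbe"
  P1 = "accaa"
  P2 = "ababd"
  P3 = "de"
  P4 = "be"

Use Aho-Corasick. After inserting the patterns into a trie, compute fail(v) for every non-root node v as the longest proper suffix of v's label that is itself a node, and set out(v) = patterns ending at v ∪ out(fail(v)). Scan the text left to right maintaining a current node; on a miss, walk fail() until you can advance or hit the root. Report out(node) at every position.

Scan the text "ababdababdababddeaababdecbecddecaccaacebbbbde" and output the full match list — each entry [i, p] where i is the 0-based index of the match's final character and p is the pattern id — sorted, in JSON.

Build:
Trie nodes:
  0='ε' goto a→6 b→17 d→15 e→1
  1='e' goto e→2
  2='ee' goto c→3
  3='eec' goto b→4
  4='eecb' goto e→5
  5='eecbe' goto ·  [P0 ends]
  6='a' goto b→11 c→7
  7='ac' goto c→8
  8='acc' goto a→9
  9='acca' goto a→10
  10='accaa' goto ·  [P1 ends]
  11='ab' goto a→12
  12='aba' goto b→13
  13='abab' goto d→14
  14='ababd' goto ·  [P2 ends]
  15='d' goto e→16
  16='de' goto ·  [P3 ends]
  17='b' goto e→18
  18='be' goto ·  [P4 ends]

Failure links (BFS by depth):
  n1('e'): parent n0 fail=0; on 'e' 0 → fail=0;  out ∅∪∅=∅
  n6('a'): parent n0 fail=0; on 'a' 0 → fail=0;  out ∅∪∅=∅
  n15('d'): parent n0 fail=0; on 'd' 0 → fail=0;  out ∅∪∅=∅
  n17('b'): parent n0 fail=0; on 'b' 0 → fail=0;  out ∅∪∅=∅
  n2('ee'): parent n1 fail=0; on 'e' 0 → fail=1;  out ∅∪∅=∅
  n7('ac'): parent n6 fail=0; on 'c' 0 → fail=0;  out ∅∪∅=∅
  n11('ab'): parent n6 fail=0; on 'b' 0 → fail=17;  out ∅∪∅=∅
  n16('de'): parent n15 fail=0; on 'e' 0 → fail=1;  out {3}∪∅={3}
  n18('be'): parent n17 fail=0; on 'e' 0 → fail=1;  out {4}∪∅={4}
  n3('eec'): parent n2 fail=1; on 'c' 1→0 → fail=0;  out ∅∪∅=∅
  n8('acc'): parent n7 fail=0; on 'c' 0 → fail=0;  out ∅∪∅=∅
  n12('aba'): parent n11 fail=17; on 'a' 17→0 → fail=6;  out ∅∪∅=∅
  n4('eecb'): parent n3 fail=0; on 'b' 0 → fail=17;  out ∅∪∅=∅
  n9('acca'): parent n8 fail=0; on 'a' 0 → fail=6;  out ∅∪∅=∅
  n13('abab'): parent n12 fail=6; on 'b' 6 → fail=11;  out ∅∪∅=∅
  n5('eecbe'): parent n4 fail=17; on 'e' 17 → fail=18;  out {0}∪{4}={0,4}
  n10('accaa'): parent n9 fail=6; on 'a' 6→0 → fail=6;  out {1}∪∅={1}
  n14('ababd'): parent n13 fail=11; on 'd' 11→17→0 → fail=15;  out {2}∪∅={2}

Run:
pos 0 'a': at 6
pos 1 'b': at 11
pos 2 'a': at 12
pos 3 'b': at 13
pos 4 'd': at 14  ** P2@[0:4]
pos 5 'a': at 6 ·f
pos 6 'b': at 11
pos 7 'a': at 12
pos 8 'b': at 13
pos 9 'd': at 14  ** P2@[5:9]
pos 10 'a': at 6 ·f
pos 11 'b': at 11
pos 12 'a': at 12
pos 13 'b': at 13
pos 14 'd': at 14  ** P2@[10:14]
pos 15 'd': at 15 ·f
pos 16 'e': at 16  ** P3@[15:16]
pos 17 'a': at 6 ·f
pos 18 'a': at 6 ·f
pos 19 'b': at 11
pos 20 'a': at 12
pos 21 'b': at 13
pos 22 'd': at 14  ** P2@[18:22]
pos 23 'e': at 16 ·f  ** P3@[22:23]
pos 24 'c': at 0 ·f
pos 25 'b': at 17
pos 26 'e': at 18  ** P4@[25:26]
pos 27 'c': at 0 ·f
pos 28 'd': at 15
pos 29 'd': at 15 ·f
pos 30 'e': at 16  ** P3@[29:30]
pos 31 'c': at 0 ·f
pos 32 'a': at 6
pos 33 'c': at 7
pos 34 'c': at 8
pos 35 'a': at 9
pos 36 'a': at 10  ** P1@[32:36]
pos 37 'c': at 7 ·f
pos 38 'e': at 1 ·f
pos 39 'b': at 17 ·f
pos 40 'b': at 17 ·f
pos 41 'b': at 17 ·f
pos 42 'b': at 17 ·f
pos 43 'd': at 15 ·f
pos 44 'e': at 16  ** P3@[43:44]

All matches (sorted): [[4,2],[9,2],[14,2],[16,3],[22,2],[23,3],[26,4],[30,3],[36,1],[44,3]]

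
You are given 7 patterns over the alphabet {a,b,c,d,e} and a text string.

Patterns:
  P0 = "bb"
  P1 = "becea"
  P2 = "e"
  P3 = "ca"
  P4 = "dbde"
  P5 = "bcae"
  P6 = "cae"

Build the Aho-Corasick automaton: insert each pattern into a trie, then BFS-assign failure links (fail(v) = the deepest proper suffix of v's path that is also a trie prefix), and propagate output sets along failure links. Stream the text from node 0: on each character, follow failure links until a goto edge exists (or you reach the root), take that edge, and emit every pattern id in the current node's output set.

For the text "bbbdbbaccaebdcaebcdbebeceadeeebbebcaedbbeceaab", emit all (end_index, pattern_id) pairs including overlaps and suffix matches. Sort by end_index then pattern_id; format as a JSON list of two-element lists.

Build:
Trie nodes:
  n0 'ε': b→1 c→8 d→10 e→7
  n1 'b': b→2 c→14 e→3
  n2 'bb': ·  ←P0
  n3 'be': c→4
  n4 'bec': e→5
  n5 'bece': a→6
  n6 'becea': ·  ←P1
  n7 'e': ·  ←P2
  n8 'c': a→9
  n9 'ca': e→17  ←P3
  n10 'd': b→11
  n11 'db': d→12
  n12 'dbd': e→13
  n13 'dbde': ·  ←P4
  n14 'bc': a→15
  n15 'bca': e→16
  n16 'bcae': ·  ←P5
  n17 'cae': ·  ←P6

Failure links (BFS by depth):
  n1('b'): parent n0 fail=0; on 'b' 0 → fail=0;  out ∅∪∅=∅
  n7('e'): parent n0 fail=0; on 'e' 0 → fail=0;  out {2}∪∅={2}
  n8('c'): parent n0 fail=0; on 'c' 0 → fail=0;  out ∅∪∅=∅
  n10('d'): parent n0 fail=0; on 'd' 0 → fail=0;  out ∅∪∅=∅
  n2('bb'): parent n1 fail=0; on 'b' 0 → fail=1;  out {0}∪∅={0}
  n3('be'): parent n1 fail=0; on 'e' 0 → fail=7;  out ∅∪{2}={2}
  n9('ca'): parent n8 fail=0; on 'a' 0 → fail=0;  out {3}∪∅={3}
  n11('db'): parent n10 fail=0; on 'b' 0 → fail=1;  out ∅∪∅=∅
  n14('bc'): parent n1 fail=0; on 'c' 0 → fail=8;  out ∅∪∅=∅
  n4('bec'): parent n3 fail=7; on 'c' 7→0 → fail=8;  out ∅∪∅=∅
  n12('dbd'): parent n11 fail=1; on 'd' 1→0 → fail=10;  out ∅∪∅=∅
  n15('bca'): parent n14 fail=8; on 'a' 8 → fail=9;  out ∅∪{3}={3}
  n17('cae'): parent n9 fail=0; on 'e' 0 → fail=7;  out {6}∪{2}={2,6}
  n5('bece'): parent n4 fail=8; on 'e' 8→0 → fail=7;  out ∅∪{2}={2}
  n13('dbde'): parent n12 fail=10; on 'e' 10→0 → fail=7;  out {4}∪{2}={2,4}
  n16('bcae'): parent n15 fail=9; on 'e' 9 → fail=17;  out {5}∪{2,6}={2,5,6}
  n6('becea'): parent n5 fail=7; on 'a' 7→0 → fail=0;  out {1}∪∅={1}

Text stream:
pos 0 'b': at 1
pos 1 'b': at 2  → match P0@[0:1]
pos 2 'b': at 2 (via fail)  → match P0@[1:2]
pos 3 'd': at 10 (via fail)
pos 4 'b': at 11
pos 5 'b': at 2 (via fail)  → match P0@[4:5]
pos 6 'a': at 0 (via fail)
pos 7 'c': at 8
pos 8 'c': at 8 (via fail)
pos 9 'a': at 9  → match P3@[8:9]
pos 10 'e': at 17  → match P2@[10:10],P6@[8:10]
pos 11 'b': at 1 (via fail)
pos 12 'd': at 10 (via fail)
pos 13 'c': at 8 (via fail)
pos 14 'a': at 9  → match P3@[13:14]
pos 15 'e': at 17  → match P2@[15:15],P6@[13:15]
pos 16 'b': at 1 (via fail)
pos 17 'c': at 14
pos 18 'd': at 10 (via fail)
pos 19 'b': at 11
pos 20 'e': at 3 (via fail)  → match P2@[20:20]
pos 21 'b': at 1 (via fail)
pos 22 'e': at 3  → match P2@[22:22]
pos 23 'c': at 4
pos 24 'e': at 5  → match P2@[24:24]
pos 25 'a': at 6  → match P1@[21:25]
pos 26 'd': at 10 (via fail)
pos 27 'e': at 7 (via fail)  → match P2@[27:27]
pos 28 'e': at 7 (via fail)  → match P2@[28:28]
pos 29 'e': at 7 (via fail)  → match P2@[29:29]
pos 30 'b': at 1 (via fail)
pos 31 'b': at 2  → match P0@[30:31]
pos 32 'e': at 3 (via fail)  → match P2@[32:32]
pos 33 'b': at 1 (via fail)
pos 34 'c': at 14
pos 35 'a': at 15  → match P3@[34:35]
pos 36 'e': at 16  → match P2@[36:36],P5@[33:36],P6@[34:36]
pos 37 'd': at 10 (via fail)
pos 38 'b': at 11
pos 39 'b': at 2 (via fail)  → match P0@[38:39]
pos 40 'e': at 3 (via fail)  → match P2@[40:40]
pos 41 'c': at 4
pos 42 'e': at 5  → match P2@[42:42]
pos 43 'a': at 6  → match P1@[39:43]
pos 44 'a': at 0 (via fail)
pos 45 'b': at 1

Result: [[1,0],[2,0],[5,0],[9,3],[10,2],[10,6],[14,3],[15,2],[15,6],[20,2],[22,2],[24,2],[25,1],[27,2],[28,2],[29,2],[31,0],[32,2],[35,3],[36,2],[36,5],[36,6],[39,0],[40,2],[42,2],[43,1]]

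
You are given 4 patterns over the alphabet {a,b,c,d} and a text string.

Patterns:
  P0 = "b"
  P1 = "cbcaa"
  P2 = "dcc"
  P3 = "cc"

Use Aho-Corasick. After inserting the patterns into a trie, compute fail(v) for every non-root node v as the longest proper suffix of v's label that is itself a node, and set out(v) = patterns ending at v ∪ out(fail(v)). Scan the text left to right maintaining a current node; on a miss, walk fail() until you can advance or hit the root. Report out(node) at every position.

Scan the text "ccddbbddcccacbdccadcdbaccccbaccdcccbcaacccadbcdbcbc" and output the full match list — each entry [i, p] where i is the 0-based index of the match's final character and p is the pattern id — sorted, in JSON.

Build automaton:
Trie nodes:
  n0 'ε': b→1 c→2 d→7
  n1 'b': ·  ←P0
  n2 'c': b→3 c→10
  n3 'cb': c→4
  n4 'cbc': a→5
  n5 'cbca': a→6
  n6 'cbcaa': ·  ←P1
  n7 'd': c→8
  n8 'dc': c→9
  n9 'dcc': ·  ←P2
  n10 'cc': ·  ←P3

Failure links (BFS by depth):
  fail(1) 'b': from fail(0)=0 chase 'b': 0 ⇒ 0;  out={0}∪out(0)={0}
  fail(2) 'c': from fail(0)=0 chase 'c': 0 ⇒ 0;  out=∅∪out(0)=∅
  fail(7) 'd': from fail(0)=0 chase 'd': 0 ⇒ 0;  out=∅∪out(0)=∅
  fail(3) 'cb': from fail(2)=0 chase 'b': 0 ⇒ 1;  out=∅∪out(1)={0}
  fail(8) 'dc': from fail(7)=0 chase 'c': 0 ⇒ 2;  out=∅∪out(2)=∅
  fail(10) 'cc': from fail(2)=0 chase 'c': 0 ⇒ 2;  out={3}∪out(2)={3}
  fail(4) 'cbc': from fail(3)=1 chase 'c': 1→0 ⇒ 2;  out=∅∪out(2)=∅
  fail(9) 'dcc': from fail(8)=2 chase 'c': 2 ⇒ 10;  out={2}∪out(10)={2,3}
  fail(5) 'cbca': from fail(4)=2 chase 'a': 2→0 ⇒ 0;  out=∅∪out(0)=∅
  fail(6) 'cbcaa': from fail(5)=0 chase 'a': 0 ⇒ 0;  out={1}∪out(0)={1}

Run:
pos 0 'c': at 2
pos 1 'c': at 10  emit P3@[0:1]
pos 2 'd': at 7 (via fail)
pos 3 'd': at 7 (via fail)
pos 4 'b': at 1 (via fail)  emit P0@[4:4]
pos 5 'b': at 1 (via fail)  emit P0@[5:5]
pos 6 'd': at 7 (via fail)
pos 7 'd': at 7 (via fail)
pos 8 'c': at 8
pos 9 'c': at 9  emit P2@[7:9],P3@[8:9]
pos 10 'c': at 10 (via fail)  emit P3@[9:10]
pos 11 'a': at 0 (via fail)
pos 12 'c': at 2
pos 13 'b': at 3  emit P0@[13:13]
pos 14 'd': at 7 (via fail)
pos 15 'c': at 8
pos 16 'c': at 9  emit P2@[14:16],P3@[15:16]
pos 17 'a': at 0 (via fail)
pos 18 'd': at 7
pos 19 'c': at 8
pos 20 'd': at 7 (via fail)
pos 21 'b': at 1 (via fail)  emit P0@[21:21]
pos 22 'a': at 0 (via fail)
pos 23 'c': at 2
pos 24 'c': at 10  emit P3@[23:24]
pos 25 'c': at 10 (via fail)  emit P3@[24:25]
pos 26 'c': at 10 (via fail)  emit P3@[25:26]
pos 27 'b': at 3 (via fail)  emit P0@[27:27]
pos 28 'a': at 0 (via fail)
pos 29 'c': at 2
pos 30 'c': at 10  emit P3@[29:30]
pos 31 'd': at 7 (via fail)
pos 32 'c': at 8
pos 33 'c': at 9  emit P2@[31:33],P3@[32:33]
pos 34 'c': at 10 (via fail)  emit P3@[33:34]
pos 35 'b': at 3 (via fail)  emit P0@[35:35]
pos 36 'c': at 4
pos 37 'a': at 5
pos 38 'a': at 6  emit P1@[34:38]
pos 39 'c': at 2 (via fail)
pos 40 'c': at 10  emit P3@[39:40]
pos 41 'c': at 10 (via fail)  emit P3@[40:41]
pos 42 'a': at 0 (via fail)
pos 43 'd': at 7
pos 44 'b': at 1 (via fail)  emit P0@[44:44]
pos 45 'c': at 2 (via fail)
pos 46 'd': at 7 (via fail)
pos 47 'b': at 1 (via fail)  emit P0@[47:47]
pos 48 'c': at 2 (via fail)
pos 49 'b': at 3  emit P0@[49:49]
pos 50 'c': at 4

Matches: [[1,3],[4,0],[5,0],[9,2],[9,3],[10,3],[13,0],[16,2],[16,3],[21,0],[24,3],[25,3],[26,3],[27,0],[30,3],[33,2],[33,3],[34,3],[35,0],[38,1],[40,3],[41,3],[44,0],[47,0],[49,0]]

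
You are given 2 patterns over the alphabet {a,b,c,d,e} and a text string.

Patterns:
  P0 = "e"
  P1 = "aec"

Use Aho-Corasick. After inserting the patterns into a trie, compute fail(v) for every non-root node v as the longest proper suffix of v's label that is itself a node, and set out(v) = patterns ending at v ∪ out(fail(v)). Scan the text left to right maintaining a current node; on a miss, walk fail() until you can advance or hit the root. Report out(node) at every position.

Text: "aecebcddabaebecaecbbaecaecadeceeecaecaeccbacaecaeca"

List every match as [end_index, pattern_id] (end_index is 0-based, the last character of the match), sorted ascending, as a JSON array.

Build automaton:
Trie nodes:
  n0 'ε': a→2 e→1
  n1 'e': ·  ←P0
  n2 'a': e→3
  n3 'ae': c→4
  n4 'aec': ·  ←P1

Failure links (BFS by depth):
  n1('e'): parent n0 fail=0; on 'e' 0 → fail=0;  out {0}∪∅={0}
  n2('a'): parent n0 fail=0; on 'a' 0 → fail=0;  out ∅∪∅=∅
  n3('ae'): parent n2 fail=0; on 'e' 0 → fail=1;  out ∅∪{0}={0}
  n4('aec'): parent n3 fail=1; on 'c' 1→0 → fail=0;  out {1}∪∅={1}

Scan:
pos 0 'a': at 2
pos 1 'e': at 3  emit P0@[1:1]
pos 2 'c': at 4  emit P1@[0:2]
pos 3 'e': at 1 (via fail)  emit P0@[3:3]
pos 4 'b': at 0 (via fail)
pos 5 'c': at 0
pos 6 'd': at 0
pos 7 'd': at 0
pos 8 'a': at 2
pos 9 'b': at 0 (via fail)
pos 10 'a': at 2
pos 11 'e': at 3  emit P0@[11:11]
pos 12 'b': at 0 (via fail)
pos 13 'e': at 1  emit P0@[13:13]
pos 14 'c': at 0 (via fail)
pos 15 'a': at 2
pos 16 'e': at 3  emit P0@[16:16]
pos 17 'c': at 4  emit P1@[15:17]
pos 18 'b': at 0 (via fail)
pos 19 'b': at 0
pos 20 'a': at 2
pos 21 'e': at 3  emit P0@[21:21]
pos 22 'c': at 4  emit P1@[20:22]
pos 23 'a': at 2 (via fail)
pos 24 'e': at 3  emit P0@[24:24]
pos 25 'c': at 4  emit P1@[23:25]
pos 26 'a': at 2 (via fail)
pos 27 'd': at 0 (via fail)
pos 28 'e': at 1  emit P0@[28:28]
pos 29 'c': at 0 (via fail)
pos 30 'e': at 1  emit P0@[30:30]
pos 31 'e': at 1 (via fail)  emit P0@[31:31]
pos 32 'e': at 1 (via fail)  emit P0@[32:32]
pos 33 'c': at 0 (via fail)
pos 34 'a': at 2
pos 35 'e': at 3  emit P0@[35:35]
pos 36 'c': at 4  emit P1@[34:36]
pos 37 'a': at 2 (via fail)
pos 38 'e': at 3  emit P0@[38:38]
pos 39 'c': at 4  emit P1@[37:39]
pos 40 'c': at 0 (via fail)
pos 41 'b': at 0
pos 42 'a': at 2
pos 43 'c': at 0 (via fail)
pos 44 'a': at 2
pos 45 'e': at 3  emit P0@[45:45]
pos 46 'c': at 4  emit P1@[44:46]
pos 47 'a': at 2 (via fail)
pos 48 'e': at 3  emit P0@[48:48]
pos 49 'c': at 4  emit P1@[47:49]
pos 50 'a': at 2 (via fail)

Matches: [[1,0],[2,1],[3,0],[11,0],[13,0],[16,0],[17,1],[21,0],[22,1],[24,0],[25,1],[28,0],[30,0],[31,0],[32,0],[35,0],[36,1],[38,0],[39,1],[45,0],[46,1],[48,0],[49,1]]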